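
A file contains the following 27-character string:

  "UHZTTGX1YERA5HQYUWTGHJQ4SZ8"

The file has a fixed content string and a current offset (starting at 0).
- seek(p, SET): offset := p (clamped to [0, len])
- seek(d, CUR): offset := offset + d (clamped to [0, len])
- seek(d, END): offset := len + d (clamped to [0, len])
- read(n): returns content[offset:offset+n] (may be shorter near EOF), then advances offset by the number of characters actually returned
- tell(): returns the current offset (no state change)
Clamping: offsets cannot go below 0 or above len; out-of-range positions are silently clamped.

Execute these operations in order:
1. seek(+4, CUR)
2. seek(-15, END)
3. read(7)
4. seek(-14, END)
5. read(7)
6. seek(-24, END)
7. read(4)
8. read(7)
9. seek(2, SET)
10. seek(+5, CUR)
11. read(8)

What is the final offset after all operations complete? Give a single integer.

Answer: 15

Derivation:
After 1 (seek(+4, CUR)): offset=4
After 2 (seek(-15, END)): offset=12
After 3 (read(7)): returned '5HQYUWT', offset=19
After 4 (seek(-14, END)): offset=13
After 5 (read(7)): returned 'HQYUWTG', offset=20
After 6 (seek(-24, END)): offset=3
After 7 (read(4)): returned 'TTGX', offset=7
After 8 (read(7)): returned '1YERA5H', offset=14
After 9 (seek(2, SET)): offset=2
After 10 (seek(+5, CUR)): offset=7
After 11 (read(8)): returned '1YERA5HQ', offset=15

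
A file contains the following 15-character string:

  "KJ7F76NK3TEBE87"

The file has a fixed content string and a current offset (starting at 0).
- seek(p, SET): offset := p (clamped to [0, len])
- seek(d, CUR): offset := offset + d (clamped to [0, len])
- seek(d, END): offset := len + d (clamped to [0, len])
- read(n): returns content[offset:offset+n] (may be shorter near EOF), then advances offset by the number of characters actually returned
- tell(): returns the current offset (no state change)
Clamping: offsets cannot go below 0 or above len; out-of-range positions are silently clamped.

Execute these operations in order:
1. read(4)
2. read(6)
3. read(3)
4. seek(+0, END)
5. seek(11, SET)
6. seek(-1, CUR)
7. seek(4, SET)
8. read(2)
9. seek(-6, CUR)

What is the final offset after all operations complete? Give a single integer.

After 1 (read(4)): returned 'KJ7F', offset=4
After 2 (read(6)): returned '76NK3T', offset=10
After 3 (read(3)): returned 'EBE', offset=13
After 4 (seek(+0, END)): offset=15
After 5 (seek(11, SET)): offset=11
After 6 (seek(-1, CUR)): offset=10
After 7 (seek(4, SET)): offset=4
After 8 (read(2)): returned '76', offset=6
After 9 (seek(-6, CUR)): offset=0

Answer: 0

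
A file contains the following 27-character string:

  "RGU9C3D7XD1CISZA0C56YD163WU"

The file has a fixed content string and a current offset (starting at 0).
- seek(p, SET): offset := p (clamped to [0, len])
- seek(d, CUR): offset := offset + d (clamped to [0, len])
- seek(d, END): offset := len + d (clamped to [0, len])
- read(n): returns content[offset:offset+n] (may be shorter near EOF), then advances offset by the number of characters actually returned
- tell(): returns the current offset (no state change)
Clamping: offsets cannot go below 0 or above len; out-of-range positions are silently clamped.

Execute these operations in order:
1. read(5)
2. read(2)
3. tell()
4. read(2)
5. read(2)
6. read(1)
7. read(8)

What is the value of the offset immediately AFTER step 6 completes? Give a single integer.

After 1 (read(5)): returned 'RGU9C', offset=5
After 2 (read(2)): returned '3D', offset=7
After 3 (tell()): offset=7
After 4 (read(2)): returned '7X', offset=9
After 5 (read(2)): returned 'D1', offset=11
After 6 (read(1)): returned 'C', offset=12

Answer: 12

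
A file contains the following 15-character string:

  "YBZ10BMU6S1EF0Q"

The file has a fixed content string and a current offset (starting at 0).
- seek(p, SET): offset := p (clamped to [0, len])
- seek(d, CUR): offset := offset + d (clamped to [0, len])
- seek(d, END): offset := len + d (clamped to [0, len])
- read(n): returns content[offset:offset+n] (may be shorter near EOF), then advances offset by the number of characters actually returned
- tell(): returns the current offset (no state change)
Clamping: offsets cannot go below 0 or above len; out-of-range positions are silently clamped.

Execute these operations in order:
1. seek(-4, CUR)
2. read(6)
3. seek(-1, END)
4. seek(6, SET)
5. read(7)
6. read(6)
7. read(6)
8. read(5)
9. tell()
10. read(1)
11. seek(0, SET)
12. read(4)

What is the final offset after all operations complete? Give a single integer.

After 1 (seek(-4, CUR)): offset=0
After 2 (read(6)): returned 'YBZ10B', offset=6
After 3 (seek(-1, END)): offset=14
After 4 (seek(6, SET)): offset=6
After 5 (read(7)): returned 'MU6S1EF', offset=13
After 6 (read(6)): returned '0Q', offset=15
After 7 (read(6)): returned '', offset=15
After 8 (read(5)): returned '', offset=15
After 9 (tell()): offset=15
After 10 (read(1)): returned '', offset=15
After 11 (seek(0, SET)): offset=0
After 12 (read(4)): returned 'YBZ1', offset=4

Answer: 4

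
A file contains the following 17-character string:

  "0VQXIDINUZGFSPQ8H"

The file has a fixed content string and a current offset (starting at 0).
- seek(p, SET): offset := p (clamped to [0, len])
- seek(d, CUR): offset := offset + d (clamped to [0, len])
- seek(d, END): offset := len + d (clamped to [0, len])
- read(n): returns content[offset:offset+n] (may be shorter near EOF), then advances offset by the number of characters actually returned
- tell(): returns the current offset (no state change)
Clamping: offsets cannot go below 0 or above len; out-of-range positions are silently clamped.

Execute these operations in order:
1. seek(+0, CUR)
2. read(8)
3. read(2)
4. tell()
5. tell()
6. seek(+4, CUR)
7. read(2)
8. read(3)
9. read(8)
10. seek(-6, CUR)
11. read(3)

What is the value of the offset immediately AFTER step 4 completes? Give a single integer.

Answer: 10

Derivation:
After 1 (seek(+0, CUR)): offset=0
After 2 (read(8)): returned '0VQXIDIN', offset=8
After 3 (read(2)): returned 'UZ', offset=10
After 4 (tell()): offset=10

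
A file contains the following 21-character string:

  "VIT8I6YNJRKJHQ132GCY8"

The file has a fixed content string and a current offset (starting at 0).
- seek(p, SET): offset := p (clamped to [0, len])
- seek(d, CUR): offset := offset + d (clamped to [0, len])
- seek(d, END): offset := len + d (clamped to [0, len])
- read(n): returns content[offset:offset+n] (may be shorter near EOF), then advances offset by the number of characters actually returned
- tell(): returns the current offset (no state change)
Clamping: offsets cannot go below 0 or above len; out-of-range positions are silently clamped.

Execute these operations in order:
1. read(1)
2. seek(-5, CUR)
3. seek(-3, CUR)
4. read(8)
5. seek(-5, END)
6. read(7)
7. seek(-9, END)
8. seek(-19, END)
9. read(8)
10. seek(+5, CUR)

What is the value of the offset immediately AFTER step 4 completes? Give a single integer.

After 1 (read(1)): returned 'V', offset=1
After 2 (seek(-5, CUR)): offset=0
After 3 (seek(-3, CUR)): offset=0
After 4 (read(8)): returned 'VIT8I6YN', offset=8

Answer: 8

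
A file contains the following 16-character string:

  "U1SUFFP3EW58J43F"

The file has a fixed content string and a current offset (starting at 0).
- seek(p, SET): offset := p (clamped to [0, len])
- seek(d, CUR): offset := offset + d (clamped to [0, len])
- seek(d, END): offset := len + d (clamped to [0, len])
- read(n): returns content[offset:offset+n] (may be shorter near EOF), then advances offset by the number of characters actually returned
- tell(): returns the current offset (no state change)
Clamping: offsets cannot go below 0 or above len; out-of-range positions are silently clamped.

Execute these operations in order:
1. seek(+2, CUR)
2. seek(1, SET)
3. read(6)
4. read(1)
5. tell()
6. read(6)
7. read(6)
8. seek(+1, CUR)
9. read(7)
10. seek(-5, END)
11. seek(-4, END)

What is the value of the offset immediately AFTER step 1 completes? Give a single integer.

Answer: 2

Derivation:
After 1 (seek(+2, CUR)): offset=2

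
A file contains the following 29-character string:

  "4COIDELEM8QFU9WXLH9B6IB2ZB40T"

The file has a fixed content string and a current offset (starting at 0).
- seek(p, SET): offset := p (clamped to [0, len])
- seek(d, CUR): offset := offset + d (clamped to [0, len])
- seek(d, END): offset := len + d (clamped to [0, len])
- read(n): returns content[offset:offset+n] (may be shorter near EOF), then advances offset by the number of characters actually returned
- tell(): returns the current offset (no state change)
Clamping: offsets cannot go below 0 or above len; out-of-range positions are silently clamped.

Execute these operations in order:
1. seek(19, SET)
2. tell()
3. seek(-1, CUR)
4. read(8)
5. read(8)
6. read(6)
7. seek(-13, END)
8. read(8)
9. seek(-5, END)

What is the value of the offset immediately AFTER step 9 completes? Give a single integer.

Answer: 24

Derivation:
After 1 (seek(19, SET)): offset=19
After 2 (tell()): offset=19
After 3 (seek(-1, CUR)): offset=18
After 4 (read(8)): returned '9B6IB2ZB', offset=26
After 5 (read(8)): returned '40T', offset=29
After 6 (read(6)): returned '', offset=29
After 7 (seek(-13, END)): offset=16
After 8 (read(8)): returned 'LH9B6IB2', offset=24
After 9 (seek(-5, END)): offset=24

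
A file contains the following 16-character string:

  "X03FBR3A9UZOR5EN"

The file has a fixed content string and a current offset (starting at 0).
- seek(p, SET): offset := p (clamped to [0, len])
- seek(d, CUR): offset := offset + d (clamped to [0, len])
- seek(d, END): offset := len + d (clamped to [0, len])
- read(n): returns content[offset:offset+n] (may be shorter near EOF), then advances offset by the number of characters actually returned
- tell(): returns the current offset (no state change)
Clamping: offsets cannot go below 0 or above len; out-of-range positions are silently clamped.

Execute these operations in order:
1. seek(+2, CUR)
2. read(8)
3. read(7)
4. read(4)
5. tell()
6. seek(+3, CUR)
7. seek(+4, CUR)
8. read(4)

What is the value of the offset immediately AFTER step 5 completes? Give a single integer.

Answer: 16

Derivation:
After 1 (seek(+2, CUR)): offset=2
After 2 (read(8)): returned '3FBR3A9U', offset=10
After 3 (read(7)): returned 'ZOR5EN', offset=16
After 4 (read(4)): returned '', offset=16
After 5 (tell()): offset=16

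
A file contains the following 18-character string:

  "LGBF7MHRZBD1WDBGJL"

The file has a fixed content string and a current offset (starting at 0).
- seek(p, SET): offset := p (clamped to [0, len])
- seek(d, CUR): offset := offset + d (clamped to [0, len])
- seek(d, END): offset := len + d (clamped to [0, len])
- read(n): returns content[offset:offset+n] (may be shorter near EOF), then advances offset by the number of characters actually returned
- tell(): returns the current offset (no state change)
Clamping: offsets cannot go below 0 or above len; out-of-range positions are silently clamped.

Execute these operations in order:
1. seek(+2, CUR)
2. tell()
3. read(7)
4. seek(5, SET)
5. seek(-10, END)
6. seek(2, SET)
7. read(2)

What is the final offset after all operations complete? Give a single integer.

After 1 (seek(+2, CUR)): offset=2
After 2 (tell()): offset=2
After 3 (read(7)): returned 'BF7MHRZ', offset=9
After 4 (seek(5, SET)): offset=5
After 5 (seek(-10, END)): offset=8
After 6 (seek(2, SET)): offset=2
After 7 (read(2)): returned 'BF', offset=4

Answer: 4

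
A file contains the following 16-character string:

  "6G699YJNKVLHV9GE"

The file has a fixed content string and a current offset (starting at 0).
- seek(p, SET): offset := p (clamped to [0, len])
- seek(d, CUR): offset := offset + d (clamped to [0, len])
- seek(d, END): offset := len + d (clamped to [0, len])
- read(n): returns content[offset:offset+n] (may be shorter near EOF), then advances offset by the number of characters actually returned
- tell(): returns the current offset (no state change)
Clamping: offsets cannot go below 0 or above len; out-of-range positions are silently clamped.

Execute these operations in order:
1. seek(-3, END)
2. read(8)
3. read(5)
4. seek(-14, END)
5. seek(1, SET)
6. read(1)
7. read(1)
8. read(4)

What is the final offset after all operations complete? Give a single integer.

Answer: 7

Derivation:
After 1 (seek(-3, END)): offset=13
After 2 (read(8)): returned '9GE', offset=16
After 3 (read(5)): returned '', offset=16
After 4 (seek(-14, END)): offset=2
After 5 (seek(1, SET)): offset=1
After 6 (read(1)): returned 'G', offset=2
After 7 (read(1)): returned '6', offset=3
After 8 (read(4)): returned '99YJ', offset=7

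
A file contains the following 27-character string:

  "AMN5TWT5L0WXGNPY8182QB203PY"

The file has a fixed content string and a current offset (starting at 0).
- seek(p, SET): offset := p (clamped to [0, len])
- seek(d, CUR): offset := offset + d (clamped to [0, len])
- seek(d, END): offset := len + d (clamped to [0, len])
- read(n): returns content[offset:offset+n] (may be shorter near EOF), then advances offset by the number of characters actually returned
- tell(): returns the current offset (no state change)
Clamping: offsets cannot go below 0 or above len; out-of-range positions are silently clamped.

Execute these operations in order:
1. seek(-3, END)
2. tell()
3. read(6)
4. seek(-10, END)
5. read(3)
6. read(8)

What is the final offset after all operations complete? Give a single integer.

Answer: 27

Derivation:
After 1 (seek(-3, END)): offset=24
After 2 (tell()): offset=24
After 3 (read(6)): returned '3PY', offset=27
After 4 (seek(-10, END)): offset=17
After 5 (read(3)): returned '182', offset=20
After 6 (read(8)): returned 'QB203PY', offset=27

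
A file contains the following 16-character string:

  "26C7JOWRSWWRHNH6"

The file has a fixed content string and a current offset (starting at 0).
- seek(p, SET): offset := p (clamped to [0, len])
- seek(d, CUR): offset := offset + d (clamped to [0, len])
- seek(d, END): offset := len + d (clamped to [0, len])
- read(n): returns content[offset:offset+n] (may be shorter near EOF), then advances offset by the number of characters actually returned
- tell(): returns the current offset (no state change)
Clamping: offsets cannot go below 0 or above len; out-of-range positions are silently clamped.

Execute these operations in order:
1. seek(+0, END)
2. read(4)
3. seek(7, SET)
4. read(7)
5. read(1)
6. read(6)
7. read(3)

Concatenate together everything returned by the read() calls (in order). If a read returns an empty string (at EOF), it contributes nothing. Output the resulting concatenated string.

After 1 (seek(+0, END)): offset=16
After 2 (read(4)): returned '', offset=16
After 3 (seek(7, SET)): offset=7
After 4 (read(7)): returned 'RSWWRHN', offset=14
After 5 (read(1)): returned 'H', offset=15
After 6 (read(6)): returned '6', offset=16
After 7 (read(3)): returned '', offset=16

Answer: RSWWRHNH6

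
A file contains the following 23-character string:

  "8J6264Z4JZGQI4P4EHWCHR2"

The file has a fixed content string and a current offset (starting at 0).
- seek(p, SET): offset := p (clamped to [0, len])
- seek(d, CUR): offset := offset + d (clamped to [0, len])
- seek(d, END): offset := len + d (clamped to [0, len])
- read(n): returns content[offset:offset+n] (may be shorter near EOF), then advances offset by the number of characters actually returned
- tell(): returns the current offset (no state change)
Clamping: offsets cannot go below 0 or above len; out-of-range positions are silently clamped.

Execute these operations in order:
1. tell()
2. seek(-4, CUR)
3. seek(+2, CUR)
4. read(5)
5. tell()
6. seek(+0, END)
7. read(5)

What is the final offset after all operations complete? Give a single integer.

After 1 (tell()): offset=0
After 2 (seek(-4, CUR)): offset=0
After 3 (seek(+2, CUR)): offset=2
After 4 (read(5)): returned '6264Z', offset=7
After 5 (tell()): offset=7
After 6 (seek(+0, END)): offset=23
After 7 (read(5)): returned '', offset=23

Answer: 23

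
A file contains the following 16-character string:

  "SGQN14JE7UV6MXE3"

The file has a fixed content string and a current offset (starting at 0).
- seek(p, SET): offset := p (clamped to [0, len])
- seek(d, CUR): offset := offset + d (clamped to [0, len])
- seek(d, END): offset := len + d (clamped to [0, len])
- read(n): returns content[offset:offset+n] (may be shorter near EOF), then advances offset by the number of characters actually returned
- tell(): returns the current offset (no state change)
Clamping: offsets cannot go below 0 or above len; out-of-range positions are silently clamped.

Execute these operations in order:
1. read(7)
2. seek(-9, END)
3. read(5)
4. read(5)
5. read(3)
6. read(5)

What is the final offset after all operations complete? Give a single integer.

Answer: 16

Derivation:
After 1 (read(7)): returned 'SGQN14J', offset=7
After 2 (seek(-9, END)): offset=7
After 3 (read(5)): returned 'E7UV6', offset=12
After 4 (read(5)): returned 'MXE3', offset=16
After 5 (read(3)): returned '', offset=16
After 6 (read(5)): returned '', offset=16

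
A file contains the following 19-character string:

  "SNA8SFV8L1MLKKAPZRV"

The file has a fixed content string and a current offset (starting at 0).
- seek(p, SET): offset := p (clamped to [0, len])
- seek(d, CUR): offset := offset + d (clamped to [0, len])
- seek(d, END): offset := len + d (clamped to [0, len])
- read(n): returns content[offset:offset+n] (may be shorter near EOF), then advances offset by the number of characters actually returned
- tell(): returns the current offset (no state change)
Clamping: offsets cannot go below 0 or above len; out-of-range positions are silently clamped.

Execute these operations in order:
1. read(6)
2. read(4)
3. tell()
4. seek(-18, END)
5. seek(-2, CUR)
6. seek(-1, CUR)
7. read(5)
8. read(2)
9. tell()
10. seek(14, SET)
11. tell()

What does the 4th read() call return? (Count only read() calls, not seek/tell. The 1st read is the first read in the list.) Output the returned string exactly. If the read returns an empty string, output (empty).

Answer: FV

Derivation:
After 1 (read(6)): returned 'SNA8SF', offset=6
After 2 (read(4)): returned 'V8L1', offset=10
After 3 (tell()): offset=10
After 4 (seek(-18, END)): offset=1
After 5 (seek(-2, CUR)): offset=0
After 6 (seek(-1, CUR)): offset=0
After 7 (read(5)): returned 'SNA8S', offset=5
After 8 (read(2)): returned 'FV', offset=7
After 9 (tell()): offset=7
After 10 (seek(14, SET)): offset=14
After 11 (tell()): offset=14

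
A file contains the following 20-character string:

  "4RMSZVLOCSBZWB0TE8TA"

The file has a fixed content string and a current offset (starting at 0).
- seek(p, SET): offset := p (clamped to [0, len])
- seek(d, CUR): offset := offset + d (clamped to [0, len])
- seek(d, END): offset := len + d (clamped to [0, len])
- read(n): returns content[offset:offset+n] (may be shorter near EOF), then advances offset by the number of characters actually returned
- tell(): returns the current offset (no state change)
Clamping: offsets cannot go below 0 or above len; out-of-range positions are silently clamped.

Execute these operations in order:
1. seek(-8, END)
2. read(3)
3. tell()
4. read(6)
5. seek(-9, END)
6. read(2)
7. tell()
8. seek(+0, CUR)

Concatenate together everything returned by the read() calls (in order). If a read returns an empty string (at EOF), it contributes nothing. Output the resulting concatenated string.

After 1 (seek(-8, END)): offset=12
After 2 (read(3)): returned 'WB0', offset=15
After 3 (tell()): offset=15
After 4 (read(6)): returned 'TE8TA', offset=20
After 5 (seek(-9, END)): offset=11
After 6 (read(2)): returned 'ZW', offset=13
After 7 (tell()): offset=13
After 8 (seek(+0, CUR)): offset=13

Answer: WB0TE8TAZW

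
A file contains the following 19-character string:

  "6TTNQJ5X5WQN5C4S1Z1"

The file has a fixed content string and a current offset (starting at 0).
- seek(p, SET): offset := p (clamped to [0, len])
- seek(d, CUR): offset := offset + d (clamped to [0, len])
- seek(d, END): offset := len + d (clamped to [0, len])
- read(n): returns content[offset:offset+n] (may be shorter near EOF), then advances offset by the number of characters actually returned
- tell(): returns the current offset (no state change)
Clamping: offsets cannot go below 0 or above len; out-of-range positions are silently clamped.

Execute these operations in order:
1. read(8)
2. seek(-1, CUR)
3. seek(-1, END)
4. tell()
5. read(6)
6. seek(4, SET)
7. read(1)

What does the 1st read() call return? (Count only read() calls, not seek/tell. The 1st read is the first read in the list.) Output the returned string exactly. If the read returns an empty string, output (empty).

After 1 (read(8)): returned '6TTNQJ5X', offset=8
After 2 (seek(-1, CUR)): offset=7
After 3 (seek(-1, END)): offset=18
After 4 (tell()): offset=18
After 5 (read(6)): returned '1', offset=19
After 6 (seek(4, SET)): offset=4
After 7 (read(1)): returned 'Q', offset=5

Answer: 6TTNQJ5X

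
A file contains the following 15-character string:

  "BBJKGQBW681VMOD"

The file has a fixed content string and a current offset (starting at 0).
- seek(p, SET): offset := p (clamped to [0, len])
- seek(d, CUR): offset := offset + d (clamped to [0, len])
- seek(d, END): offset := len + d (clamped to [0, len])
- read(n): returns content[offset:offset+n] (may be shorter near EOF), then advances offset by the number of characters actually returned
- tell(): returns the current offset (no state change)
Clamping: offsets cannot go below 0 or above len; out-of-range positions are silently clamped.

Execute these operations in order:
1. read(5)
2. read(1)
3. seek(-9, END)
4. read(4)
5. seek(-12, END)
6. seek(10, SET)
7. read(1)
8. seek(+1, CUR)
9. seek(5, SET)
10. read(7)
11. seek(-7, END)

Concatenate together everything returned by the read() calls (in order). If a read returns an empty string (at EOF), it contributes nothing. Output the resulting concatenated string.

After 1 (read(5)): returned 'BBJKG', offset=5
After 2 (read(1)): returned 'Q', offset=6
After 3 (seek(-9, END)): offset=6
After 4 (read(4)): returned 'BW68', offset=10
After 5 (seek(-12, END)): offset=3
After 6 (seek(10, SET)): offset=10
After 7 (read(1)): returned '1', offset=11
After 8 (seek(+1, CUR)): offset=12
After 9 (seek(5, SET)): offset=5
After 10 (read(7)): returned 'QBW681V', offset=12
After 11 (seek(-7, END)): offset=8

Answer: BBJKGQBW681QBW681V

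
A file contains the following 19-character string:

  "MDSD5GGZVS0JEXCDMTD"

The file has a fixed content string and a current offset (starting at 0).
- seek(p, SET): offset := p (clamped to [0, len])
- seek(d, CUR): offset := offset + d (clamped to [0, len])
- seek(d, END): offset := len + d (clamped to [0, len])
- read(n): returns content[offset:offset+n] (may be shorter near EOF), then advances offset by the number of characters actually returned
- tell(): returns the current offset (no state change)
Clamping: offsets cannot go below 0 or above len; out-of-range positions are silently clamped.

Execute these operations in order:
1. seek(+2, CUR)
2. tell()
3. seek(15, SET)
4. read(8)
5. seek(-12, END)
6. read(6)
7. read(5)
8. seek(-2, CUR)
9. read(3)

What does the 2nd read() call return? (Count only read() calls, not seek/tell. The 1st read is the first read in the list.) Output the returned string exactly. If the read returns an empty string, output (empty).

After 1 (seek(+2, CUR)): offset=2
After 2 (tell()): offset=2
After 3 (seek(15, SET)): offset=15
After 4 (read(8)): returned 'DMTD', offset=19
After 5 (seek(-12, END)): offset=7
After 6 (read(6)): returned 'ZVS0JE', offset=13
After 7 (read(5)): returned 'XCDMT', offset=18
After 8 (seek(-2, CUR)): offset=16
After 9 (read(3)): returned 'MTD', offset=19

Answer: ZVS0JE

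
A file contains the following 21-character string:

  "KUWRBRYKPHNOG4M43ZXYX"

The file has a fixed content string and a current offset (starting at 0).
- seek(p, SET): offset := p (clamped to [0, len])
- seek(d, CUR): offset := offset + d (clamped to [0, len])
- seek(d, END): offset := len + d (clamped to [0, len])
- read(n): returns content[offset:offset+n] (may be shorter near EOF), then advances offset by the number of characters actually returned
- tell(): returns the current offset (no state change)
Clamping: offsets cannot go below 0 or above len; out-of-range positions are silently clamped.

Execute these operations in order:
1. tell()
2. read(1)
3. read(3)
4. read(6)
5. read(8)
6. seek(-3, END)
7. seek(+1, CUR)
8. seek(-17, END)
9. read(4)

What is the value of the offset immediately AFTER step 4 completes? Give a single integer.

Answer: 10

Derivation:
After 1 (tell()): offset=0
After 2 (read(1)): returned 'K', offset=1
After 3 (read(3)): returned 'UWR', offset=4
After 4 (read(6)): returned 'BRYKPH', offset=10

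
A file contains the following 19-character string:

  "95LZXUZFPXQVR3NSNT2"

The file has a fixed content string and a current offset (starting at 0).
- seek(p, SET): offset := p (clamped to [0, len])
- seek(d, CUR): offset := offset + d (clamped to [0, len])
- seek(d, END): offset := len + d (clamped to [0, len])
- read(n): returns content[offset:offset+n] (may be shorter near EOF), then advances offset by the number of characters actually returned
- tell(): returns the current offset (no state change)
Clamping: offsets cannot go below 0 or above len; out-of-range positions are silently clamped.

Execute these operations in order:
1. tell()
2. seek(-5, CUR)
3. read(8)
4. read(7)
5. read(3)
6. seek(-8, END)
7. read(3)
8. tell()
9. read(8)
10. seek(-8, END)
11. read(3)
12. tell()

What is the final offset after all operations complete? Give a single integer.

After 1 (tell()): offset=0
After 2 (seek(-5, CUR)): offset=0
After 3 (read(8)): returned '95LZXUZF', offset=8
After 4 (read(7)): returned 'PXQVR3N', offset=15
After 5 (read(3)): returned 'SNT', offset=18
After 6 (seek(-8, END)): offset=11
After 7 (read(3)): returned 'VR3', offset=14
After 8 (tell()): offset=14
After 9 (read(8)): returned 'NSNT2', offset=19
After 10 (seek(-8, END)): offset=11
After 11 (read(3)): returned 'VR3', offset=14
After 12 (tell()): offset=14

Answer: 14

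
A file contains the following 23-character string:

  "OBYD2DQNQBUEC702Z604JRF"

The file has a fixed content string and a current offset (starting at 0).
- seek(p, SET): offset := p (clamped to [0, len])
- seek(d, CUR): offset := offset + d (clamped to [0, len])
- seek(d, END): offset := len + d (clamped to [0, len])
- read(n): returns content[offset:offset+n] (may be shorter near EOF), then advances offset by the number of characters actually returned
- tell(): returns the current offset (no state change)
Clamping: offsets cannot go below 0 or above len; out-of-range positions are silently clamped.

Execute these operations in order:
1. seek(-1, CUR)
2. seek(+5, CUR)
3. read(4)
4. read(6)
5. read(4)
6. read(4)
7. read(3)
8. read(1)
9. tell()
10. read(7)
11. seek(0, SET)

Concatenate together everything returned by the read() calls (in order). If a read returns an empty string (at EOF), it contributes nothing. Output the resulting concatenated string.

After 1 (seek(-1, CUR)): offset=0
After 2 (seek(+5, CUR)): offset=5
After 3 (read(4)): returned 'DQNQ', offset=9
After 4 (read(6)): returned 'BUEC70', offset=15
After 5 (read(4)): returned '2Z60', offset=19
After 6 (read(4)): returned '4JRF', offset=23
After 7 (read(3)): returned '', offset=23
After 8 (read(1)): returned '', offset=23
After 9 (tell()): offset=23
After 10 (read(7)): returned '', offset=23
After 11 (seek(0, SET)): offset=0

Answer: DQNQBUEC702Z604JRF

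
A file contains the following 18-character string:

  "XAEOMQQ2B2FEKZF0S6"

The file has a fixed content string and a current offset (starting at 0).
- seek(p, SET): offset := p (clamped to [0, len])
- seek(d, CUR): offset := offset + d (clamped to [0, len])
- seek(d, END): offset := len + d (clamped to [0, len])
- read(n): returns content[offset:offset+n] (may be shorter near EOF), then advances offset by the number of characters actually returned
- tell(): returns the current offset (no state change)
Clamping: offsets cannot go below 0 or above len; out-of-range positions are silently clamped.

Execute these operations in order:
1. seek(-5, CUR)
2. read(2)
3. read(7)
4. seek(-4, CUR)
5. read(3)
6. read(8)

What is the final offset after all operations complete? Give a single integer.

Answer: 16

Derivation:
After 1 (seek(-5, CUR)): offset=0
After 2 (read(2)): returned 'XA', offset=2
After 3 (read(7)): returned 'EOMQQ2B', offset=9
After 4 (seek(-4, CUR)): offset=5
After 5 (read(3)): returned 'QQ2', offset=8
After 6 (read(8)): returned 'B2FEKZF0', offset=16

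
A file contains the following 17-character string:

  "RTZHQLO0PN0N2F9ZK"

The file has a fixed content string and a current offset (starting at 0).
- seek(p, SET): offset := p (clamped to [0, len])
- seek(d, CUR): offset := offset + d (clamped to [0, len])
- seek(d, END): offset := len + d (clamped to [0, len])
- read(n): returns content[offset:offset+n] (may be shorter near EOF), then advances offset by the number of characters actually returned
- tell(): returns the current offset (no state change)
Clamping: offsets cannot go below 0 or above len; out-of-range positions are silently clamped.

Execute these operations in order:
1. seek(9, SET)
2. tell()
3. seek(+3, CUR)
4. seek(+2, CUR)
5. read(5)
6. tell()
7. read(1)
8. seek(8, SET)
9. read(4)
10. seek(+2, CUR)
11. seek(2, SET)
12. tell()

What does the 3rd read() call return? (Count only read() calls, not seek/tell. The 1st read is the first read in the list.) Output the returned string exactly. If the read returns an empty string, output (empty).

After 1 (seek(9, SET)): offset=9
After 2 (tell()): offset=9
After 3 (seek(+3, CUR)): offset=12
After 4 (seek(+2, CUR)): offset=14
After 5 (read(5)): returned '9ZK', offset=17
After 6 (tell()): offset=17
After 7 (read(1)): returned '', offset=17
After 8 (seek(8, SET)): offset=8
After 9 (read(4)): returned 'PN0N', offset=12
After 10 (seek(+2, CUR)): offset=14
After 11 (seek(2, SET)): offset=2
After 12 (tell()): offset=2

Answer: PN0N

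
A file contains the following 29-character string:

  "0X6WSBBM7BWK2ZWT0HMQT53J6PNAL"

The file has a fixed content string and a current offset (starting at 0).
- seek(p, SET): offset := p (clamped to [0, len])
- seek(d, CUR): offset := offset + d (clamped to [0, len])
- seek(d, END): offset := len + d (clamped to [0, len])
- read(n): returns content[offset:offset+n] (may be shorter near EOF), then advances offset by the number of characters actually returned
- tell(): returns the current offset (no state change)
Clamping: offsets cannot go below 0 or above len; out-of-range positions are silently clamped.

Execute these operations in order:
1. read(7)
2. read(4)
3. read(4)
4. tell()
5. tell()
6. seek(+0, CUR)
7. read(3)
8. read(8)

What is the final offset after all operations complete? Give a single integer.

Answer: 26

Derivation:
After 1 (read(7)): returned '0X6WSBB', offset=7
After 2 (read(4)): returned 'M7BW', offset=11
After 3 (read(4)): returned 'K2ZW', offset=15
After 4 (tell()): offset=15
After 5 (tell()): offset=15
After 6 (seek(+0, CUR)): offset=15
After 7 (read(3)): returned 'T0H', offset=18
After 8 (read(8)): returned 'MQT53J6P', offset=26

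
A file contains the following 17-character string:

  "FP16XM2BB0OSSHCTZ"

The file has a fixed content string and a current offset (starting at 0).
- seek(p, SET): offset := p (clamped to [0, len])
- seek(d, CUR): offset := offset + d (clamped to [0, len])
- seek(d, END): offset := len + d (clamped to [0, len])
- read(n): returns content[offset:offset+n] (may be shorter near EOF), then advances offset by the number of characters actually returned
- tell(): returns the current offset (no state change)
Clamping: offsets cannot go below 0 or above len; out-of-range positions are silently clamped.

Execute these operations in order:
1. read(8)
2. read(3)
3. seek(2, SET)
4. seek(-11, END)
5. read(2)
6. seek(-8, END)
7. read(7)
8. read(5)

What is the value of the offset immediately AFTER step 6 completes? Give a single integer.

After 1 (read(8)): returned 'FP16XM2B', offset=8
After 2 (read(3)): returned 'B0O', offset=11
After 3 (seek(2, SET)): offset=2
After 4 (seek(-11, END)): offset=6
After 5 (read(2)): returned '2B', offset=8
After 6 (seek(-8, END)): offset=9

Answer: 9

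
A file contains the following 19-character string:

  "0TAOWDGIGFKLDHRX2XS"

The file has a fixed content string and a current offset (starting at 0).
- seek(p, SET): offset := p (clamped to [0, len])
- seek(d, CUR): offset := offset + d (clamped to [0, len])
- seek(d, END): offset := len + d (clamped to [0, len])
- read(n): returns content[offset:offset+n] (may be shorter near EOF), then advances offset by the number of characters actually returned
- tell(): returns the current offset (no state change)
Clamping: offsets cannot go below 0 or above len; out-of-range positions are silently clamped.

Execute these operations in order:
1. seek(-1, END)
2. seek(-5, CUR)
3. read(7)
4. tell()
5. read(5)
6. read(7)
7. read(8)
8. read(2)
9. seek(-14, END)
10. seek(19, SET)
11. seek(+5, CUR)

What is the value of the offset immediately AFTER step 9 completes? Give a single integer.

Answer: 5

Derivation:
After 1 (seek(-1, END)): offset=18
After 2 (seek(-5, CUR)): offset=13
After 3 (read(7)): returned 'HRX2XS', offset=19
After 4 (tell()): offset=19
After 5 (read(5)): returned '', offset=19
After 6 (read(7)): returned '', offset=19
After 7 (read(8)): returned '', offset=19
After 8 (read(2)): returned '', offset=19
After 9 (seek(-14, END)): offset=5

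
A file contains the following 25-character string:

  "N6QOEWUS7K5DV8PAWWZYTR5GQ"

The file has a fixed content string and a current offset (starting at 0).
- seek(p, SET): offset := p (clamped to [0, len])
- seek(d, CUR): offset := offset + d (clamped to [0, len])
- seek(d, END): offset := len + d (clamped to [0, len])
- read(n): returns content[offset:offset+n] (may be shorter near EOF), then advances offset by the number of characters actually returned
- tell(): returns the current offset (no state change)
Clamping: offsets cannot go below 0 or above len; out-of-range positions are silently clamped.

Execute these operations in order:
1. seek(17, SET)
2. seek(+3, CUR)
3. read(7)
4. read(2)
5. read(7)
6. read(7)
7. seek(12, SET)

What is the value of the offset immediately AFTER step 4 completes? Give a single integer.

Answer: 25

Derivation:
After 1 (seek(17, SET)): offset=17
After 2 (seek(+3, CUR)): offset=20
After 3 (read(7)): returned 'TR5GQ', offset=25
After 4 (read(2)): returned '', offset=25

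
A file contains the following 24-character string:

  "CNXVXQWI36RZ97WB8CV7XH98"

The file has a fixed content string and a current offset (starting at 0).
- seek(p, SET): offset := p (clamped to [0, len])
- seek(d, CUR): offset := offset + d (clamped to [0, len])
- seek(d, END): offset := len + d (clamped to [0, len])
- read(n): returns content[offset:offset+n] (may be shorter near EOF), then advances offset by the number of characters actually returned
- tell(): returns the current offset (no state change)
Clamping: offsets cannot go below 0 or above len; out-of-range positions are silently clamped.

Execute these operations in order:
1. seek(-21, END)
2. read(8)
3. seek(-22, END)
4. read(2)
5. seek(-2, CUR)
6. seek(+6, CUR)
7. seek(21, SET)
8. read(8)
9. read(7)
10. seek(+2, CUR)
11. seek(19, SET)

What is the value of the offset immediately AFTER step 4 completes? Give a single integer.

After 1 (seek(-21, END)): offset=3
After 2 (read(8)): returned 'VXQWI36R', offset=11
After 3 (seek(-22, END)): offset=2
After 4 (read(2)): returned 'XV', offset=4

Answer: 4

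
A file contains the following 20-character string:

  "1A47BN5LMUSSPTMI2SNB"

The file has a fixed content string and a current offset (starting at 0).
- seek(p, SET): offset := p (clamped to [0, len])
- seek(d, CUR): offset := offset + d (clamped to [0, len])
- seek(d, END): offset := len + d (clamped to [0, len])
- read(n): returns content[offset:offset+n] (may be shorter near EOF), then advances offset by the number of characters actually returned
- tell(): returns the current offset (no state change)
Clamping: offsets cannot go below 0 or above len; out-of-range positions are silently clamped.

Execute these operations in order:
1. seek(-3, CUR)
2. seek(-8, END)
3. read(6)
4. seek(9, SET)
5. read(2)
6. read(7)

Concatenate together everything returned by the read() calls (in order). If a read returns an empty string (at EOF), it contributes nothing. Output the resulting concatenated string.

Answer: PTMI2SUSSPTMI2S

Derivation:
After 1 (seek(-3, CUR)): offset=0
After 2 (seek(-8, END)): offset=12
After 3 (read(6)): returned 'PTMI2S', offset=18
After 4 (seek(9, SET)): offset=9
After 5 (read(2)): returned 'US', offset=11
After 6 (read(7)): returned 'SPTMI2S', offset=18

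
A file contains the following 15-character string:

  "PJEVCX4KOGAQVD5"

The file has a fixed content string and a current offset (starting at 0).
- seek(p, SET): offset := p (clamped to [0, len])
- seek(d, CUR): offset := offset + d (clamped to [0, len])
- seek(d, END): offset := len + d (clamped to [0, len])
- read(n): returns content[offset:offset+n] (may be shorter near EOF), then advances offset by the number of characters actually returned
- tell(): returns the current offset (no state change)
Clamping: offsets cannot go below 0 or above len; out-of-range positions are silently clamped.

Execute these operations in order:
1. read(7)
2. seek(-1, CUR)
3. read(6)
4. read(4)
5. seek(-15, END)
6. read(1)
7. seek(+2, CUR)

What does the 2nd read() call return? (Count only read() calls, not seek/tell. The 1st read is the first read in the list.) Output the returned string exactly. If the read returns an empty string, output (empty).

After 1 (read(7)): returned 'PJEVCX4', offset=7
After 2 (seek(-1, CUR)): offset=6
After 3 (read(6)): returned '4KOGAQ', offset=12
After 4 (read(4)): returned 'VD5', offset=15
After 5 (seek(-15, END)): offset=0
After 6 (read(1)): returned 'P', offset=1
After 7 (seek(+2, CUR)): offset=3

Answer: 4KOGAQ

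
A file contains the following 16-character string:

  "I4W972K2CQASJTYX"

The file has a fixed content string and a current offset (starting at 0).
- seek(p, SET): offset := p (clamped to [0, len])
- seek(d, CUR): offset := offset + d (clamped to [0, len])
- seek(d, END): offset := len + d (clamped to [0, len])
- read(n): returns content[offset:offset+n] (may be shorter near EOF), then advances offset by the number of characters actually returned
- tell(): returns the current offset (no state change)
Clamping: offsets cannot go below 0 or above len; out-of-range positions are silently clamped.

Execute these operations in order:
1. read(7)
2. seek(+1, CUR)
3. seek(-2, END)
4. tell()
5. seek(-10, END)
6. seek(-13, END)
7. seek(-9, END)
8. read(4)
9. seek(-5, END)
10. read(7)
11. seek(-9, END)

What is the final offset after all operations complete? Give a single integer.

Answer: 7

Derivation:
After 1 (read(7)): returned 'I4W972K', offset=7
After 2 (seek(+1, CUR)): offset=8
After 3 (seek(-2, END)): offset=14
After 4 (tell()): offset=14
After 5 (seek(-10, END)): offset=6
After 6 (seek(-13, END)): offset=3
After 7 (seek(-9, END)): offset=7
After 8 (read(4)): returned '2CQA', offset=11
After 9 (seek(-5, END)): offset=11
After 10 (read(7)): returned 'SJTYX', offset=16
After 11 (seek(-9, END)): offset=7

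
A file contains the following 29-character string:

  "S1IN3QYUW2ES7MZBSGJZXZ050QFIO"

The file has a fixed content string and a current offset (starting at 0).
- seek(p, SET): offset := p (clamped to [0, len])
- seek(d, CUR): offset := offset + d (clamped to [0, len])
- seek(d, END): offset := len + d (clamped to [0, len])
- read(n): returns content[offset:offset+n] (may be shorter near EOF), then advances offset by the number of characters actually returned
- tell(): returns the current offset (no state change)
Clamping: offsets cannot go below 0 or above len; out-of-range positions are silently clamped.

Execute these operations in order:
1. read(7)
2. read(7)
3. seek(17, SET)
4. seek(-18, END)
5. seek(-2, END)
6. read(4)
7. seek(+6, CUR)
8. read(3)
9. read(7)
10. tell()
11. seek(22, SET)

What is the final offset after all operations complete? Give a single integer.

Answer: 22

Derivation:
After 1 (read(7)): returned 'S1IN3QY', offset=7
After 2 (read(7)): returned 'UW2ES7M', offset=14
After 3 (seek(17, SET)): offset=17
After 4 (seek(-18, END)): offset=11
After 5 (seek(-2, END)): offset=27
After 6 (read(4)): returned 'IO', offset=29
After 7 (seek(+6, CUR)): offset=29
After 8 (read(3)): returned '', offset=29
After 9 (read(7)): returned '', offset=29
After 10 (tell()): offset=29
After 11 (seek(22, SET)): offset=22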